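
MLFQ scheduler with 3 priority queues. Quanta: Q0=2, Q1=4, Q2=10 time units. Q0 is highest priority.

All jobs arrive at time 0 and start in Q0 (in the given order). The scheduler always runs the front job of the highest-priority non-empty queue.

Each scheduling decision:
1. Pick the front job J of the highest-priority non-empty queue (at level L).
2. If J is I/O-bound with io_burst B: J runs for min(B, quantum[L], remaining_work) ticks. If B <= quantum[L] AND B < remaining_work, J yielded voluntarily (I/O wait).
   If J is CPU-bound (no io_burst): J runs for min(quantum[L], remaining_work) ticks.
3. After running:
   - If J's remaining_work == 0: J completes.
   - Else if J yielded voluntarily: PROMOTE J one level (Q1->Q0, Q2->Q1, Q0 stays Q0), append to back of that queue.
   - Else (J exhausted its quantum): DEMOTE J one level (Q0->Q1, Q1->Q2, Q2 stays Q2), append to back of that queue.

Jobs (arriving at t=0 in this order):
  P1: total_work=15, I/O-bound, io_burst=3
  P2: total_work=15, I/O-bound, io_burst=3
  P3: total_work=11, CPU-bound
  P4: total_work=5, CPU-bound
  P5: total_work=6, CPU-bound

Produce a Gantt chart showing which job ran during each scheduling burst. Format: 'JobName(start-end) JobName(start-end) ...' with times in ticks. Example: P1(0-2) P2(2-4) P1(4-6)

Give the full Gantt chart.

t=0-2: P1@Q0 runs 2, rem=13, quantum used, demote→Q1. Q0=[P2,P3,P4,P5] Q1=[P1] Q2=[]
t=2-4: P2@Q0 runs 2, rem=13, quantum used, demote→Q1. Q0=[P3,P4,P5] Q1=[P1,P2] Q2=[]
t=4-6: P3@Q0 runs 2, rem=9, quantum used, demote→Q1. Q0=[P4,P5] Q1=[P1,P2,P3] Q2=[]
t=6-8: P4@Q0 runs 2, rem=3, quantum used, demote→Q1. Q0=[P5] Q1=[P1,P2,P3,P4] Q2=[]
t=8-10: P5@Q0 runs 2, rem=4, quantum used, demote→Q1. Q0=[] Q1=[P1,P2,P3,P4,P5] Q2=[]
t=10-13: P1@Q1 runs 3, rem=10, I/O yield, promote→Q0. Q0=[P1] Q1=[P2,P3,P4,P5] Q2=[]
t=13-15: P1@Q0 runs 2, rem=8, quantum used, demote→Q1. Q0=[] Q1=[P2,P3,P4,P5,P1] Q2=[]
t=15-18: P2@Q1 runs 3, rem=10, I/O yield, promote→Q0. Q0=[P2] Q1=[P3,P4,P5,P1] Q2=[]
t=18-20: P2@Q0 runs 2, rem=8, quantum used, demote→Q1. Q0=[] Q1=[P3,P4,P5,P1,P2] Q2=[]
t=20-24: P3@Q1 runs 4, rem=5, quantum used, demote→Q2. Q0=[] Q1=[P4,P5,P1,P2] Q2=[P3]
t=24-27: P4@Q1 runs 3, rem=0, completes. Q0=[] Q1=[P5,P1,P2] Q2=[P3]
t=27-31: P5@Q1 runs 4, rem=0, completes. Q0=[] Q1=[P1,P2] Q2=[P3]
t=31-34: P1@Q1 runs 3, rem=5, I/O yield, promote→Q0. Q0=[P1] Q1=[P2] Q2=[P3]
t=34-36: P1@Q0 runs 2, rem=3, quantum used, demote→Q1. Q0=[] Q1=[P2,P1] Q2=[P3]
t=36-39: P2@Q1 runs 3, rem=5, I/O yield, promote→Q0. Q0=[P2] Q1=[P1] Q2=[P3]
t=39-41: P2@Q0 runs 2, rem=3, quantum used, demote→Q1. Q0=[] Q1=[P1,P2] Q2=[P3]
t=41-44: P1@Q1 runs 3, rem=0, completes. Q0=[] Q1=[P2] Q2=[P3]
t=44-47: P2@Q1 runs 3, rem=0, completes. Q0=[] Q1=[] Q2=[P3]
t=47-52: P3@Q2 runs 5, rem=0, completes. Q0=[] Q1=[] Q2=[]

Answer: P1(0-2) P2(2-4) P3(4-6) P4(6-8) P5(8-10) P1(10-13) P1(13-15) P2(15-18) P2(18-20) P3(20-24) P4(24-27) P5(27-31) P1(31-34) P1(34-36) P2(36-39) P2(39-41) P1(41-44) P2(44-47) P3(47-52)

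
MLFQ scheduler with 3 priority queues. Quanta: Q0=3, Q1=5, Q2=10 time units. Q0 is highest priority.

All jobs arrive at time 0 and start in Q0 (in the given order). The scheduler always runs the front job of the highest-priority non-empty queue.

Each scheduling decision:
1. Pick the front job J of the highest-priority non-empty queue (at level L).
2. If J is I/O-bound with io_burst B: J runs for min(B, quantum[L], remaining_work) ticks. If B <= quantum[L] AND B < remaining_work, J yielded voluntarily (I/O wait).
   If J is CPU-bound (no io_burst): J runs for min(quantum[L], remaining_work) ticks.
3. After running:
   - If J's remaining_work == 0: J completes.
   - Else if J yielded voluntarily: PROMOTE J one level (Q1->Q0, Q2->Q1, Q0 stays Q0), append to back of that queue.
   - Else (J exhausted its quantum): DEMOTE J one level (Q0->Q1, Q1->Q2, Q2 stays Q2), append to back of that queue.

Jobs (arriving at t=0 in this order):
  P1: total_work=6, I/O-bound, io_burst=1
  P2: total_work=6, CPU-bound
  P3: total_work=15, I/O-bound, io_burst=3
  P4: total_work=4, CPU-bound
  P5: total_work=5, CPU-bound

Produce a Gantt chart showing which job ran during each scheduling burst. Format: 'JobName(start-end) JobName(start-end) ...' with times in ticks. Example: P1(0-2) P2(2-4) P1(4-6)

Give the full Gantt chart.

t=0-1: P1@Q0 runs 1, rem=5, I/O yield, promote→Q0. Q0=[P2,P3,P4,P5,P1] Q1=[] Q2=[]
t=1-4: P2@Q0 runs 3, rem=3, quantum used, demote→Q1. Q0=[P3,P4,P5,P1] Q1=[P2] Q2=[]
t=4-7: P3@Q0 runs 3, rem=12, I/O yield, promote→Q0. Q0=[P4,P5,P1,P3] Q1=[P2] Q2=[]
t=7-10: P4@Q0 runs 3, rem=1, quantum used, demote→Q1. Q0=[P5,P1,P3] Q1=[P2,P4] Q2=[]
t=10-13: P5@Q0 runs 3, rem=2, quantum used, demote→Q1. Q0=[P1,P3] Q1=[P2,P4,P5] Q2=[]
t=13-14: P1@Q0 runs 1, rem=4, I/O yield, promote→Q0. Q0=[P3,P1] Q1=[P2,P4,P5] Q2=[]
t=14-17: P3@Q0 runs 3, rem=9, I/O yield, promote→Q0. Q0=[P1,P3] Q1=[P2,P4,P5] Q2=[]
t=17-18: P1@Q0 runs 1, rem=3, I/O yield, promote→Q0. Q0=[P3,P1] Q1=[P2,P4,P5] Q2=[]
t=18-21: P3@Q0 runs 3, rem=6, I/O yield, promote→Q0. Q0=[P1,P3] Q1=[P2,P4,P5] Q2=[]
t=21-22: P1@Q0 runs 1, rem=2, I/O yield, promote→Q0. Q0=[P3,P1] Q1=[P2,P4,P5] Q2=[]
t=22-25: P3@Q0 runs 3, rem=3, I/O yield, promote→Q0. Q0=[P1,P3] Q1=[P2,P4,P5] Q2=[]
t=25-26: P1@Q0 runs 1, rem=1, I/O yield, promote→Q0. Q0=[P3,P1] Q1=[P2,P4,P5] Q2=[]
t=26-29: P3@Q0 runs 3, rem=0, completes. Q0=[P1] Q1=[P2,P4,P5] Q2=[]
t=29-30: P1@Q0 runs 1, rem=0, completes. Q0=[] Q1=[P2,P4,P5] Q2=[]
t=30-33: P2@Q1 runs 3, rem=0, completes. Q0=[] Q1=[P4,P5] Q2=[]
t=33-34: P4@Q1 runs 1, rem=0, completes. Q0=[] Q1=[P5] Q2=[]
t=34-36: P5@Q1 runs 2, rem=0, completes. Q0=[] Q1=[] Q2=[]

Answer: P1(0-1) P2(1-4) P3(4-7) P4(7-10) P5(10-13) P1(13-14) P3(14-17) P1(17-18) P3(18-21) P1(21-22) P3(22-25) P1(25-26) P3(26-29) P1(29-30) P2(30-33) P4(33-34) P5(34-36)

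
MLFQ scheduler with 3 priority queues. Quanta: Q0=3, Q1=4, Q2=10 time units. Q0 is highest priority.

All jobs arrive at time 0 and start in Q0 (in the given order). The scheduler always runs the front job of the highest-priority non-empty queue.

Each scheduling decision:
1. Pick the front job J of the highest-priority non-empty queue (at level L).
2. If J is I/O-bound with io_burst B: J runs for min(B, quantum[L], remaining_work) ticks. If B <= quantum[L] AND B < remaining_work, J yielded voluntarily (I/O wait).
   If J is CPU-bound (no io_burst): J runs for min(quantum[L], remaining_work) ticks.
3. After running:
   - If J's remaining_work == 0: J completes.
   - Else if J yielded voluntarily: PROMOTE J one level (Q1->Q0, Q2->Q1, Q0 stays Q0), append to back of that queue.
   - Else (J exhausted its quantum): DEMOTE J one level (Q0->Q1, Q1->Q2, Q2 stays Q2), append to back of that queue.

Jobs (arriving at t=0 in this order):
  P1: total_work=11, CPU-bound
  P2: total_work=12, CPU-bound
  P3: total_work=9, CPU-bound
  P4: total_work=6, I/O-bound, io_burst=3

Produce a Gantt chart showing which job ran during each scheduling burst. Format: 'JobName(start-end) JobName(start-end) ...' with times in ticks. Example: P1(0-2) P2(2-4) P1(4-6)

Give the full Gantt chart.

Answer: P1(0-3) P2(3-6) P3(6-9) P4(9-12) P4(12-15) P1(15-19) P2(19-23) P3(23-27) P1(27-31) P2(31-36) P3(36-38)

Derivation:
t=0-3: P1@Q0 runs 3, rem=8, quantum used, demote→Q1. Q0=[P2,P3,P4] Q1=[P1] Q2=[]
t=3-6: P2@Q0 runs 3, rem=9, quantum used, demote→Q1. Q0=[P3,P4] Q1=[P1,P2] Q2=[]
t=6-9: P3@Q0 runs 3, rem=6, quantum used, demote→Q1. Q0=[P4] Q1=[P1,P2,P3] Q2=[]
t=9-12: P4@Q0 runs 3, rem=3, I/O yield, promote→Q0. Q0=[P4] Q1=[P1,P2,P3] Q2=[]
t=12-15: P4@Q0 runs 3, rem=0, completes. Q0=[] Q1=[P1,P2,P3] Q2=[]
t=15-19: P1@Q1 runs 4, rem=4, quantum used, demote→Q2. Q0=[] Q1=[P2,P3] Q2=[P1]
t=19-23: P2@Q1 runs 4, rem=5, quantum used, demote→Q2. Q0=[] Q1=[P3] Q2=[P1,P2]
t=23-27: P3@Q1 runs 4, rem=2, quantum used, demote→Q2. Q0=[] Q1=[] Q2=[P1,P2,P3]
t=27-31: P1@Q2 runs 4, rem=0, completes. Q0=[] Q1=[] Q2=[P2,P3]
t=31-36: P2@Q2 runs 5, rem=0, completes. Q0=[] Q1=[] Q2=[P3]
t=36-38: P3@Q2 runs 2, rem=0, completes. Q0=[] Q1=[] Q2=[]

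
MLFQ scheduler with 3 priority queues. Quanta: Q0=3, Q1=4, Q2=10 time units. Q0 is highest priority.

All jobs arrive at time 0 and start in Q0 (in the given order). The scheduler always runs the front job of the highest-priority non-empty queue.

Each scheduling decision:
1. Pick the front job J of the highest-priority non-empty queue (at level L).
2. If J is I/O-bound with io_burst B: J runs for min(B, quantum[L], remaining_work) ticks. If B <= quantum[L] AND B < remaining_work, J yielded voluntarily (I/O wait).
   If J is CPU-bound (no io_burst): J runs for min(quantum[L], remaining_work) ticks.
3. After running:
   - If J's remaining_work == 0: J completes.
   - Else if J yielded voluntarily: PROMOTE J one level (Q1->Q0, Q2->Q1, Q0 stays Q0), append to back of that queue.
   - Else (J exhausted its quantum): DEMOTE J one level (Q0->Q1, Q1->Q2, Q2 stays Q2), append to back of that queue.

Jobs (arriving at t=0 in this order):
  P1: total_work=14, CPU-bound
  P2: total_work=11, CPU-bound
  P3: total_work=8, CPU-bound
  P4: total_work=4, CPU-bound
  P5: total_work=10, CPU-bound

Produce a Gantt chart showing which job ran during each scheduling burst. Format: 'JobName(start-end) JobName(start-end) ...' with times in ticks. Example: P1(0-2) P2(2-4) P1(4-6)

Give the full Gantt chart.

Answer: P1(0-3) P2(3-6) P3(6-9) P4(9-12) P5(12-15) P1(15-19) P2(19-23) P3(23-27) P4(27-28) P5(28-32) P1(32-39) P2(39-43) P3(43-44) P5(44-47)

Derivation:
t=0-3: P1@Q0 runs 3, rem=11, quantum used, demote→Q1. Q0=[P2,P3,P4,P5] Q1=[P1] Q2=[]
t=3-6: P2@Q0 runs 3, rem=8, quantum used, demote→Q1. Q0=[P3,P4,P5] Q1=[P1,P2] Q2=[]
t=6-9: P3@Q0 runs 3, rem=5, quantum used, demote→Q1. Q0=[P4,P5] Q1=[P1,P2,P3] Q2=[]
t=9-12: P4@Q0 runs 3, rem=1, quantum used, demote→Q1. Q0=[P5] Q1=[P1,P2,P3,P4] Q2=[]
t=12-15: P5@Q0 runs 3, rem=7, quantum used, demote→Q1. Q0=[] Q1=[P1,P2,P3,P4,P5] Q2=[]
t=15-19: P1@Q1 runs 4, rem=7, quantum used, demote→Q2. Q0=[] Q1=[P2,P3,P4,P5] Q2=[P1]
t=19-23: P2@Q1 runs 4, rem=4, quantum used, demote→Q2. Q0=[] Q1=[P3,P4,P5] Q2=[P1,P2]
t=23-27: P3@Q1 runs 4, rem=1, quantum used, demote→Q2. Q0=[] Q1=[P4,P5] Q2=[P1,P2,P3]
t=27-28: P4@Q1 runs 1, rem=0, completes. Q0=[] Q1=[P5] Q2=[P1,P2,P3]
t=28-32: P5@Q1 runs 4, rem=3, quantum used, demote→Q2. Q0=[] Q1=[] Q2=[P1,P2,P3,P5]
t=32-39: P1@Q2 runs 7, rem=0, completes. Q0=[] Q1=[] Q2=[P2,P3,P5]
t=39-43: P2@Q2 runs 4, rem=0, completes. Q0=[] Q1=[] Q2=[P3,P5]
t=43-44: P3@Q2 runs 1, rem=0, completes. Q0=[] Q1=[] Q2=[P5]
t=44-47: P5@Q2 runs 3, rem=0, completes. Q0=[] Q1=[] Q2=[]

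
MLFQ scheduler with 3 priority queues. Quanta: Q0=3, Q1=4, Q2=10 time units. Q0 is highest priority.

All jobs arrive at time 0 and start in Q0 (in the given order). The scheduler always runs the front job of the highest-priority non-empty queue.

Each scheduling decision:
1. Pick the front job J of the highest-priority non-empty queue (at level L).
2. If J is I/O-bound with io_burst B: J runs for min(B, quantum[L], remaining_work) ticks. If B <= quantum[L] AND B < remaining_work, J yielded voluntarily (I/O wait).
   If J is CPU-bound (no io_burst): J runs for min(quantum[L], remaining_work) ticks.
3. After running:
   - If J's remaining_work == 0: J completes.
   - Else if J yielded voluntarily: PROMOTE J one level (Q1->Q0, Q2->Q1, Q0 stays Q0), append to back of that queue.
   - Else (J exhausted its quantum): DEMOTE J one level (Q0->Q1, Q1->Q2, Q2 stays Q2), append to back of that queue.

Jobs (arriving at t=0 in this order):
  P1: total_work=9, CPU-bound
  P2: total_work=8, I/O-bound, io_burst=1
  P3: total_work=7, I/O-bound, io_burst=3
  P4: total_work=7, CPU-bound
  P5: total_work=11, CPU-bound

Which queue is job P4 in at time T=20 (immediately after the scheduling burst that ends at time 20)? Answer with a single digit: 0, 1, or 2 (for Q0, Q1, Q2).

t=0-3: P1@Q0 runs 3, rem=6, quantum used, demote→Q1. Q0=[P2,P3,P4,P5] Q1=[P1] Q2=[]
t=3-4: P2@Q0 runs 1, rem=7, I/O yield, promote→Q0. Q0=[P3,P4,P5,P2] Q1=[P1] Q2=[]
t=4-7: P3@Q0 runs 3, rem=4, I/O yield, promote→Q0. Q0=[P4,P5,P2,P3] Q1=[P1] Q2=[]
t=7-10: P4@Q0 runs 3, rem=4, quantum used, demote→Q1. Q0=[P5,P2,P3] Q1=[P1,P4] Q2=[]
t=10-13: P5@Q0 runs 3, rem=8, quantum used, demote→Q1. Q0=[P2,P3] Q1=[P1,P4,P5] Q2=[]
t=13-14: P2@Q0 runs 1, rem=6, I/O yield, promote→Q0. Q0=[P3,P2] Q1=[P1,P4,P5] Q2=[]
t=14-17: P3@Q0 runs 3, rem=1, I/O yield, promote→Q0. Q0=[P2,P3] Q1=[P1,P4,P5] Q2=[]
t=17-18: P2@Q0 runs 1, rem=5, I/O yield, promote→Q0. Q0=[P3,P2] Q1=[P1,P4,P5] Q2=[]
t=18-19: P3@Q0 runs 1, rem=0, completes. Q0=[P2] Q1=[P1,P4,P5] Q2=[]
t=19-20: P2@Q0 runs 1, rem=4, I/O yield, promote→Q0. Q0=[P2] Q1=[P1,P4,P5] Q2=[]
t=20-21: P2@Q0 runs 1, rem=3, I/O yield, promote→Q0. Q0=[P2] Q1=[P1,P4,P5] Q2=[]
t=21-22: P2@Q0 runs 1, rem=2, I/O yield, promote→Q0. Q0=[P2] Q1=[P1,P4,P5] Q2=[]
t=22-23: P2@Q0 runs 1, rem=1, I/O yield, promote→Q0. Q0=[P2] Q1=[P1,P4,P5] Q2=[]
t=23-24: P2@Q0 runs 1, rem=0, completes. Q0=[] Q1=[P1,P4,P5] Q2=[]
t=24-28: P1@Q1 runs 4, rem=2, quantum used, demote→Q2. Q0=[] Q1=[P4,P5] Q2=[P1]
t=28-32: P4@Q1 runs 4, rem=0, completes. Q0=[] Q1=[P5] Q2=[P1]
t=32-36: P5@Q1 runs 4, rem=4, quantum used, demote→Q2. Q0=[] Q1=[] Q2=[P1,P5]
t=36-38: P1@Q2 runs 2, rem=0, completes. Q0=[] Q1=[] Q2=[P5]
t=38-42: P5@Q2 runs 4, rem=0, completes. Q0=[] Q1=[] Q2=[]

Answer: 1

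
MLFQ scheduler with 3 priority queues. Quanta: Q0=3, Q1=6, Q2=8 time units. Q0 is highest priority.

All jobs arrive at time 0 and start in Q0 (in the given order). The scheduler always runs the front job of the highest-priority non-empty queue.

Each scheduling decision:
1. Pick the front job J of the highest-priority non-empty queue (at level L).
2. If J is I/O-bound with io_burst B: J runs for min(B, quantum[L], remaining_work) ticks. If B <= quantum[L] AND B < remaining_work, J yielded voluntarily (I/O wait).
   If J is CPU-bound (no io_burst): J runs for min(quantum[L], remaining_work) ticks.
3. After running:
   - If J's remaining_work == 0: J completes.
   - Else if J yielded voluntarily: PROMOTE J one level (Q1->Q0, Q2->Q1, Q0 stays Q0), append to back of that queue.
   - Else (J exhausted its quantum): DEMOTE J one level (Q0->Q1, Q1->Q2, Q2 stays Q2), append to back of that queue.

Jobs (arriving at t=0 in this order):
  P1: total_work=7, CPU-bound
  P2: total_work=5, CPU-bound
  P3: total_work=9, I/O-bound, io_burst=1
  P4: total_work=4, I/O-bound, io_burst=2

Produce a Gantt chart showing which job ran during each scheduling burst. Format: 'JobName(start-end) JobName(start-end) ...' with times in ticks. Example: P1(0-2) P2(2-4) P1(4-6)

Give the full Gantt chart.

t=0-3: P1@Q0 runs 3, rem=4, quantum used, demote→Q1. Q0=[P2,P3,P4] Q1=[P1] Q2=[]
t=3-6: P2@Q0 runs 3, rem=2, quantum used, demote→Q1. Q0=[P3,P4] Q1=[P1,P2] Q2=[]
t=6-7: P3@Q0 runs 1, rem=8, I/O yield, promote→Q0. Q0=[P4,P3] Q1=[P1,P2] Q2=[]
t=7-9: P4@Q0 runs 2, rem=2, I/O yield, promote→Q0. Q0=[P3,P4] Q1=[P1,P2] Q2=[]
t=9-10: P3@Q0 runs 1, rem=7, I/O yield, promote→Q0. Q0=[P4,P3] Q1=[P1,P2] Q2=[]
t=10-12: P4@Q0 runs 2, rem=0, completes. Q0=[P3] Q1=[P1,P2] Q2=[]
t=12-13: P3@Q0 runs 1, rem=6, I/O yield, promote→Q0. Q0=[P3] Q1=[P1,P2] Q2=[]
t=13-14: P3@Q0 runs 1, rem=5, I/O yield, promote→Q0. Q0=[P3] Q1=[P1,P2] Q2=[]
t=14-15: P3@Q0 runs 1, rem=4, I/O yield, promote→Q0. Q0=[P3] Q1=[P1,P2] Q2=[]
t=15-16: P3@Q0 runs 1, rem=3, I/O yield, promote→Q0. Q0=[P3] Q1=[P1,P2] Q2=[]
t=16-17: P3@Q0 runs 1, rem=2, I/O yield, promote→Q0. Q0=[P3] Q1=[P1,P2] Q2=[]
t=17-18: P3@Q0 runs 1, rem=1, I/O yield, promote→Q0. Q0=[P3] Q1=[P1,P2] Q2=[]
t=18-19: P3@Q0 runs 1, rem=0, completes. Q0=[] Q1=[P1,P2] Q2=[]
t=19-23: P1@Q1 runs 4, rem=0, completes. Q0=[] Q1=[P2] Q2=[]
t=23-25: P2@Q1 runs 2, rem=0, completes. Q0=[] Q1=[] Q2=[]

Answer: P1(0-3) P2(3-6) P3(6-7) P4(7-9) P3(9-10) P4(10-12) P3(12-13) P3(13-14) P3(14-15) P3(15-16) P3(16-17) P3(17-18) P3(18-19) P1(19-23) P2(23-25)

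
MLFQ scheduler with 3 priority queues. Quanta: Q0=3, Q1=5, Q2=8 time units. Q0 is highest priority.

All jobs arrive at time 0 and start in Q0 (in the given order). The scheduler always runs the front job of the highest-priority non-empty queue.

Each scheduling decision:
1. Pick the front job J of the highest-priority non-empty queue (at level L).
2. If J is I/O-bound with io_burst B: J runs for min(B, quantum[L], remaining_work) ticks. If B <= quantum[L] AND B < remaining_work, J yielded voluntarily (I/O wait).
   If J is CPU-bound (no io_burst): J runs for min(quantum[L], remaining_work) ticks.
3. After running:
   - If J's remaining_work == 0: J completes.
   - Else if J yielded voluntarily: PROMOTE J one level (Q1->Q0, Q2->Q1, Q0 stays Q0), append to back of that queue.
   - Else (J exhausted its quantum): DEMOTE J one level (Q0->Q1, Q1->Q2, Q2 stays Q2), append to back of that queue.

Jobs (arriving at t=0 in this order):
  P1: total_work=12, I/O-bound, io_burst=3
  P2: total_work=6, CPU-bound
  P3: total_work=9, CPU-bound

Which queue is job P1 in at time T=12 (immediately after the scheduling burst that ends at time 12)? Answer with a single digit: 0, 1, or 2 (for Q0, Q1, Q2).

Answer: 0

Derivation:
t=0-3: P1@Q0 runs 3, rem=9, I/O yield, promote→Q0. Q0=[P2,P3,P1] Q1=[] Q2=[]
t=3-6: P2@Q0 runs 3, rem=3, quantum used, demote→Q1. Q0=[P3,P1] Q1=[P2] Q2=[]
t=6-9: P3@Q0 runs 3, rem=6, quantum used, demote→Q1. Q0=[P1] Q1=[P2,P3] Q2=[]
t=9-12: P1@Q0 runs 3, rem=6, I/O yield, promote→Q0. Q0=[P1] Q1=[P2,P3] Q2=[]
t=12-15: P1@Q0 runs 3, rem=3, I/O yield, promote→Q0. Q0=[P1] Q1=[P2,P3] Q2=[]
t=15-18: P1@Q0 runs 3, rem=0, completes. Q0=[] Q1=[P2,P3] Q2=[]
t=18-21: P2@Q1 runs 3, rem=0, completes. Q0=[] Q1=[P3] Q2=[]
t=21-26: P3@Q1 runs 5, rem=1, quantum used, demote→Q2. Q0=[] Q1=[] Q2=[P3]
t=26-27: P3@Q2 runs 1, rem=0, completes. Q0=[] Q1=[] Q2=[]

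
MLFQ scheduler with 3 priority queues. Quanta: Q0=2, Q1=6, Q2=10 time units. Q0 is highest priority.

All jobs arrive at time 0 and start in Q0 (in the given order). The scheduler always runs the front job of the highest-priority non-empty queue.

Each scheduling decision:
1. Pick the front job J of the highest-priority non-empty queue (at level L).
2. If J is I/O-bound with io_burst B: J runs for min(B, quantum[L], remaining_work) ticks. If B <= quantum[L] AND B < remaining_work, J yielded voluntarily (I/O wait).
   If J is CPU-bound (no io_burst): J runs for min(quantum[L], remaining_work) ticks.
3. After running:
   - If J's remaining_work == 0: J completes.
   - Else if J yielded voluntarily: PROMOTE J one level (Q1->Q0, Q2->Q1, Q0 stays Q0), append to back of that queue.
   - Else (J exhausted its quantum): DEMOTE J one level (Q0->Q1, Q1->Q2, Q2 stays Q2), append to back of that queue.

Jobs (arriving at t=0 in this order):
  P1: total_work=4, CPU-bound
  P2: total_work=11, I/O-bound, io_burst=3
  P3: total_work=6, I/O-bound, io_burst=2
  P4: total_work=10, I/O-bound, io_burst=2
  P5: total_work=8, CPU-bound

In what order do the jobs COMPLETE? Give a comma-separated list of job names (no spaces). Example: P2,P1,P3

Answer: P3,P4,P1,P5,P2

Derivation:
t=0-2: P1@Q0 runs 2, rem=2, quantum used, demote→Q1. Q0=[P2,P3,P4,P5] Q1=[P1] Q2=[]
t=2-4: P2@Q0 runs 2, rem=9, quantum used, demote→Q1. Q0=[P3,P4,P5] Q1=[P1,P2] Q2=[]
t=4-6: P3@Q0 runs 2, rem=4, I/O yield, promote→Q0. Q0=[P4,P5,P3] Q1=[P1,P2] Q2=[]
t=6-8: P4@Q0 runs 2, rem=8, I/O yield, promote→Q0. Q0=[P5,P3,P4] Q1=[P1,P2] Q2=[]
t=8-10: P5@Q0 runs 2, rem=6, quantum used, demote→Q1. Q0=[P3,P4] Q1=[P1,P2,P5] Q2=[]
t=10-12: P3@Q0 runs 2, rem=2, I/O yield, promote→Q0. Q0=[P4,P3] Q1=[P1,P2,P5] Q2=[]
t=12-14: P4@Q0 runs 2, rem=6, I/O yield, promote→Q0. Q0=[P3,P4] Q1=[P1,P2,P5] Q2=[]
t=14-16: P3@Q0 runs 2, rem=0, completes. Q0=[P4] Q1=[P1,P2,P5] Q2=[]
t=16-18: P4@Q0 runs 2, rem=4, I/O yield, promote→Q0. Q0=[P4] Q1=[P1,P2,P5] Q2=[]
t=18-20: P4@Q0 runs 2, rem=2, I/O yield, promote→Q0. Q0=[P4] Q1=[P1,P2,P5] Q2=[]
t=20-22: P4@Q0 runs 2, rem=0, completes. Q0=[] Q1=[P1,P2,P5] Q2=[]
t=22-24: P1@Q1 runs 2, rem=0, completes. Q0=[] Q1=[P2,P5] Q2=[]
t=24-27: P2@Q1 runs 3, rem=6, I/O yield, promote→Q0. Q0=[P2] Q1=[P5] Q2=[]
t=27-29: P2@Q0 runs 2, rem=4, quantum used, demote→Q1. Q0=[] Q1=[P5,P2] Q2=[]
t=29-35: P5@Q1 runs 6, rem=0, completes. Q0=[] Q1=[P2] Q2=[]
t=35-38: P2@Q1 runs 3, rem=1, I/O yield, promote→Q0. Q0=[P2] Q1=[] Q2=[]
t=38-39: P2@Q0 runs 1, rem=0, completes. Q0=[] Q1=[] Q2=[]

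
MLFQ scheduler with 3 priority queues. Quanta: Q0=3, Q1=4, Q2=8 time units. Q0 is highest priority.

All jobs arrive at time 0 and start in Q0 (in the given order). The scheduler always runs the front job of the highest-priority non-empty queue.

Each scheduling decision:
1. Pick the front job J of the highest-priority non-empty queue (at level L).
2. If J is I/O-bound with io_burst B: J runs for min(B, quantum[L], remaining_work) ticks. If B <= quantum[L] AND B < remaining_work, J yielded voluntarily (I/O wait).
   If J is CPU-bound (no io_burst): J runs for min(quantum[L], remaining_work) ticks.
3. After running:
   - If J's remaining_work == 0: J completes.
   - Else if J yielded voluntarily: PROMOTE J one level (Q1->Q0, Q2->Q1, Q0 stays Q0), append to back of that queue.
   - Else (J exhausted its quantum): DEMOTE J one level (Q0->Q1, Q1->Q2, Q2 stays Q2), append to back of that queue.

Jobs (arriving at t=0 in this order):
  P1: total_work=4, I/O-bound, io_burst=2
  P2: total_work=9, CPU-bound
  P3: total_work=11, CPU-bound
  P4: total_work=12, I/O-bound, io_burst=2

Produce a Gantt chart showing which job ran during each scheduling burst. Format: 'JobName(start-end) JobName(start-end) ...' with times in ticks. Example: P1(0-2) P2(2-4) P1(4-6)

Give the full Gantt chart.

Answer: P1(0-2) P2(2-5) P3(5-8) P4(8-10) P1(10-12) P4(12-14) P4(14-16) P4(16-18) P4(18-20) P4(20-22) P2(22-26) P3(26-30) P2(30-32) P3(32-36)

Derivation:
t=0-2: P1@Q0 runs 2, rem=2, I/O yield, promote→Q0. Q0=[P2,P3,P4,P1] Q1=[] Q2=[]
t=2-5: P2@Q0 runs 3, rem=6, quantum used, demote→Q1. Q0=[P3,P4,P1] Q1=[P2] Q2=[]
t=5-8: P3@Q0 runs 3, rem=8, quantum used, demote→Q1. Q0=[P4,P1] Q1=[P2,P3] Q2=[]
t=8-10: P4@Q0 runs 2, rem=10, I/O yield, promote→Q0. Q0=[P1,P4] Q1=[P2,P3] Q2=[]
t=10-12: P1@Q0 runs 2, rem=0, completes. Q0=[P4] Q1=[P2,P3] Q2=[]
t=12-14: P4@Q0 runs 2, rem=8, I/O yield, promote→Q0. Q0=[P4] Q1=[P2,P3] Q2=[]
t=14-16: P4@Q0 runs 2, rem=6, I/O yield, promote→Q0. Q0=[P4] Q1=[P2,P3] Q2=[]
t=16-18: P4@Q0 runs 2, rem=4, I/O yield, promote→Q0. Q0=[P4] Q1=[P2,P3] Q2=[]
t=18-20: P4@Q0 runs 2, rem=2, I/O yield, promote→Q0. Q0=[P4] Q1=[P2,P3] Q2=[]
t=20-22: P4@Q0 runs 2, rem=0, completes. Q0=[] Q1=[P2,P3] Q2=[]
t=22-26: P2@Q1 runs 4, rem=2, quantum used, demote→Q2. Q0=[] Q1=[P3] Q2=[P2]
t=26-30: P3@Q1 runs 4, rem=4, quantum used, demote→Q2. Q0=[] Q1=[] Q2=[P2,P3]
t=30-32: P2@Q2 runs 2, rem=0, completes. Q0=[] Q1=[] Q2=[P3]
t=32-36: P3@Q2 runs 4, rem=0, completes. Q0=[] Q1=[] Q2=[]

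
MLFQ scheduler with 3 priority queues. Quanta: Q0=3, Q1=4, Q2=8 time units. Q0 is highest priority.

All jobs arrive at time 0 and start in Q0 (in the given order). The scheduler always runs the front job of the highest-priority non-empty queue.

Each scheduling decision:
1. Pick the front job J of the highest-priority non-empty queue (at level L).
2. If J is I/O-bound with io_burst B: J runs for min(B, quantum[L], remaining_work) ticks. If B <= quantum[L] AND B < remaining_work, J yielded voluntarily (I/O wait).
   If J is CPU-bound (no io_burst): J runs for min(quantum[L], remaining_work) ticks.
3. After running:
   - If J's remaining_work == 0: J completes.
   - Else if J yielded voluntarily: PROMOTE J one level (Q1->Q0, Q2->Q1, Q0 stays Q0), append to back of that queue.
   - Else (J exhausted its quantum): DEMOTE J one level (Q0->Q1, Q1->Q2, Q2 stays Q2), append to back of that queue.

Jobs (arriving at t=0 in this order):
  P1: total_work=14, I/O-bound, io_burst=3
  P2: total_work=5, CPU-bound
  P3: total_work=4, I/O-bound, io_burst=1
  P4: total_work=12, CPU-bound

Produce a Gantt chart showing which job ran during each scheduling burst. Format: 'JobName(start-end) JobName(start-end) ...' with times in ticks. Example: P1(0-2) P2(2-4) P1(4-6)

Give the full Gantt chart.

Answer: P1(0-3) P2(3-6) P3(6-7) P4(7-10) P1(10-13) P3(13-14) P1(14-17) P3(17-18) P1(18-21) P3(21-22) P1(22-24) P2(24-26) P4(26-30) P4(30-35)

Derivation:
t=0-3: P1@Q0 runs 3, rem=11, I/O yield, promote→Q0. Q0=[P2,P3,P4,P1] Q1=[] Q2=[]
t=3-6: P2@Q0 runs 3, rem=2, quantum used, demote→Q1. Q0=[P3,P4,P1] Q1=[P2] Q2=[]
t=6-7: P3@Q0 runs 1, rem=3, I/O yield, promote→Q0. Q0=[P4,P1,P3] Q1=[P2] Q2=[]
t=7-10: P4@Q0 runs 3, rem=9, quantum used, demote→Q1. Q0=[P1,P3] Q1=[P2,P4] Q2=[]
t=10-13: P1@Q0 runs 3, rem=8, I/O yield, promote→Q0. Q0=[P3,P1] Q1=[P2,P4] Q2=[]
t=13-14: P3@Q0 runs 1, rem=2, I/O yield, promote→Q0. Q0=[P1,P3] Q1=[P2,P4] Q2=[]
t=14-17: P1@Q0 runs 3, rem=5, I/O yield, promote→Q0. Q0=[P3,P1] Q1=[P2,P4] Q2=[]
t=17-18: P3@Q0 runs 1, rem=1, I/O yield, promote→Q0. Q0=[P1,P3] Q1=[P2,P4] Q2=[]
t=18-21: P1@Q0 runs 3, rem=2, I/O yield, promote→Q0. Q0=[P3,P1] Q1=[P2,P4] Q2=[]
t=21-22: P3@Q0 runs 1, rem=0, completes. Q0=[P1] Q1=[P2,P4] Q2=[]
t=22-24: P1@Q0 runs 2, rem=0, completes. Q0=[] Q1=[P2,P4] Q2=[]
t=24-26: P2@Q1 runs 2, rem=0, completes. Q0=[] Q1=[P4] Q2=[]
t=26-30: P4@Q1 runs 4, rem=5, quantum used, demote→Q2. Q0=[] Q1=[] Q2=[P4]
t=30-35: P4@Q2 runs 5, rem=0, completes. Q0=[] Q1=[] Q2=[]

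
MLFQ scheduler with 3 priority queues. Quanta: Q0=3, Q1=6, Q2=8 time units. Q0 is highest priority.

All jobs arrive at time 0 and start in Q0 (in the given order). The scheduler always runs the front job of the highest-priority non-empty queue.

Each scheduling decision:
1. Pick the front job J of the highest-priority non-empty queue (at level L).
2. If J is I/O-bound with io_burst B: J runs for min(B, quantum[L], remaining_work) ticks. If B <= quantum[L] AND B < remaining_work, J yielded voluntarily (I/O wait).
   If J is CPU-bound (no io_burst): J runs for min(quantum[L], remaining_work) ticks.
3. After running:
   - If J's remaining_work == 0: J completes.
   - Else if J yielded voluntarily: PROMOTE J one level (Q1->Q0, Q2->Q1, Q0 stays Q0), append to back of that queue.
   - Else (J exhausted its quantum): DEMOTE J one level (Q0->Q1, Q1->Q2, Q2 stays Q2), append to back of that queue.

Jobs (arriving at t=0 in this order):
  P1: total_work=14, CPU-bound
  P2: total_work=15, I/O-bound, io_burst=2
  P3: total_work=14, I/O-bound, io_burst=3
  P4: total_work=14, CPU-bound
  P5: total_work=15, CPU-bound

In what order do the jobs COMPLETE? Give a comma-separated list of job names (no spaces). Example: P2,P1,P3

Answer: P3,P2,P1,P4,P5

Derivation:
t=0-3: P1@Q0 runs 3, rem=11, quantum used, demote→Q1. Q0=[P2,P3,P4,P5] Q1=[P1] Q2=[]
t=3-5: P2@Q0 runs 2, rem=13, I/O yield, promote→Q0. Q0=[P3,P4,P5,P2] Q1=[P1] Q2=[]
t=5-8: P3@Q0 runs 3, rem=11, I/O yield, promote→Q0. Q0=[P4,P5,P2,P3] Q1=[P1] Q2=[]
t=8-11: P4@Q0 runs 3, rem=11, quantum used, demote→Q1. Q0=[P5,P2,P3] Q1=[P1,P4] Q2=[]
t=11-14: P5@Q0 runs 3, rem=12, quantum used, demote→Q1. Q0=[P2,P3] Q1=[P1,P4,P5] Q2=[]
t=14-16: P2@Q0 runs 2, rem=11, I/O yield, promote→Q0. Q0=[P3,P2] Q1=[P1,P4,P5] Q2=[]
t=16-19: P3@Q0 runs 3, rem=8, I/O yield, promote→Q0. Q0=[P2,P3] Q1=[P1,P4,P5] Q2=[]
t=19-21: P2@Q0 runs 2, rem=9, I/O yield, promote→Q0. Q0=[P3,P2] Q1=[P1,P4,P5] Q2=[]
t=21-24: P3@Q0 runs 3, rem=5, I/O yield, promote→Q0. Q0=[P2,P3] Q1=[P1,P4,P5] Q2=[]
t=24-26: P2@Q0 runs 2, rem=7, I/O yield, promote→Q0. Q0=[P3,P2] Q1=[P1,P4,P5] Q2=[]
t=26-29: P3@Q0 runs 3, rem=2, I/O yield, promote→Q0. Q0=[P2,P3] Q1=[P1,P4,P5] Q2=[]
t=29-31: P2@Q0 runs 2, rem=5, I/O yield, promote→Q0. Q0=[P3,P2] Q1=[P1,P4,P5] Q2=[]
t=31-33: P3@Q0 runs 2, rem=0, completes. Q0=[P2] Q1=[P1,P4,P5] Q2=[]
t=33-35: P2@Q0 runs 2, rem=3, I/O yield, promote→Q0. Q0=[P2] Q1=[P1,P4,P5] Q2=[]
t=35-37: P2@Q0 runs 2, rem=1, I/O yield, promote→Q0. Q0=[P2] Q1=[P1,P4,P5] Q2=[]
t=37-38: P2@Q0 runs 1, rem=0, completes. Q0=[] Q1=[P1,P4,P5] Q2=[]
t=38-44: P1@Q1 runs 6, rem=5, quantum used, demote→Q2. Q0=[] Q1=[P4,P5] Q2=[P1]
t=44-50: P4@Q1 runs 6, rem=5, quantum used, demote→Q2. Q0=[] Q1=[P5] Q2=[P1,P4]
t=50-56: P5@Q1 runs 6, rem=6, quantum used, demote→Q2. Q0=[] Q1=[] Q2=[P1,P4,P5]
t=56-61: P1@Q2 runs 5, rem=0, completes. Q0=[] Q1=[] Q2=[P4,P5]
t=61-66: P4@Q2 runs 5, rem=0, completes. Q0=[] Q1=[] Q2=[P5]
t=66-72: P5@Q2 runs 6, rem=0, completes. Q0=[] Q1=[] Q2=[]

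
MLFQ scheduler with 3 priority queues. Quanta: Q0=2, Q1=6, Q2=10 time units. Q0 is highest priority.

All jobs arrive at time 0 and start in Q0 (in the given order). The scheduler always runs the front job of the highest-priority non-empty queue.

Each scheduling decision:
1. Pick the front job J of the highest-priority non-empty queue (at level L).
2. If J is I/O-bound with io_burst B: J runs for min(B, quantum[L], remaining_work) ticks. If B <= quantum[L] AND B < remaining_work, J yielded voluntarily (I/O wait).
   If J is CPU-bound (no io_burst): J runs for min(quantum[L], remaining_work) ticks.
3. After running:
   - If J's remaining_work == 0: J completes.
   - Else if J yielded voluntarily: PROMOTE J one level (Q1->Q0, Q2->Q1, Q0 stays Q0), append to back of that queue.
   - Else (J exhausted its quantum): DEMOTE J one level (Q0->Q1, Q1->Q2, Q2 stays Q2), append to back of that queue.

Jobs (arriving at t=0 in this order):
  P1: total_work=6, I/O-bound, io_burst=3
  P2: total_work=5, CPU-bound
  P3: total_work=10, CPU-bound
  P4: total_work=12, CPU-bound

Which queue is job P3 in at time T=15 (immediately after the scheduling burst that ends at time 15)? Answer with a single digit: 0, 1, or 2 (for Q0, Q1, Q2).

Answer: 1

Derivation:
t=0-2: P1@Q0 runs 2, rem=4, quantum used, demote→Q1. Q0=[P2,P3,P4] Q1=[P1] Q2=[]
t=2-4: P2@Q0 runs 2, rem=3, quantum used, demote→Q1. Q0=[P3,P4] Q1=[P1,P2] Q2=[]
t=4-6: P3@Q0 runs 2, rem=8, quantum used, demote→Q1. Q0=[P4] Q1=[P1,P2,P3] Q2=[]
t=6-8: P4@Q0 runs 2, rem=10, quantum used, demote→Q1. Q0=[] Q1=[P1,P2,P3,P4] Q2=[]
t=8-11: P1@Q1 runs 3, rem=1, I/O yield, promote→Q0. Q0=[P1] Q1=[P2,P3,P4] Q2=[]
t=11-12: P1@Q0 runs 1, rem=0, completes. Q0=[] Q1=[P2,P3,P4] Q2=[]
t=12-15: P2@Q1 runs 3, rem=0, completes. Q0=[] Q1=[P3,P4] Q2=[]
t=15-21: P3@Q1 runs 6, rem=2, quantum used, demote→Q2. Q0=[] Q1=[P4] Q2=[P3]
t=21-27: P4@Q1 runs 6, rem=4, quantum used, demote→Q2. Q0=[] Q1=[] Q2=[P3,P4]
t=27-29: P3@Q2 runs 2, rem=0, completes. Q0=[] Q1=[] Q2=[P4]
t=29-33: P4@Q2 runs 4, rem=0, completes. Q0=[] Q1=[] Q2=[]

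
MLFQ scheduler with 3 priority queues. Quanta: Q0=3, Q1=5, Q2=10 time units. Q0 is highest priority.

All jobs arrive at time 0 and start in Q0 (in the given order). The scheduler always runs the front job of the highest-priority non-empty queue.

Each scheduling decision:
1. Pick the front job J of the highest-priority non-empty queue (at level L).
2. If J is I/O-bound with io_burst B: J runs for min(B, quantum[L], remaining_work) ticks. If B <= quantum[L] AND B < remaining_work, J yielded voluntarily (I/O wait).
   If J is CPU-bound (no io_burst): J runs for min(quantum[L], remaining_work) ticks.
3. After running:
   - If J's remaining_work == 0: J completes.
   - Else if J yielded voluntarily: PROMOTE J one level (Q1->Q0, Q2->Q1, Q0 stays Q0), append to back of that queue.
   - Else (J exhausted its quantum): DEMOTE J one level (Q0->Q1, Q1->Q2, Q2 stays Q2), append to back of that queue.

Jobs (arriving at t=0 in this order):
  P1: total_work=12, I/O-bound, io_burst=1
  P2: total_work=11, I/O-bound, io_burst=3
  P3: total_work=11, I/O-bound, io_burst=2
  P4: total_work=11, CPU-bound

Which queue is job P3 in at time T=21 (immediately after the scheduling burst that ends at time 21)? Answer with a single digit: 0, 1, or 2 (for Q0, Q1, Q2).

Answer: 0

Derivation:
t=0-1: P1@Q0 runs 1, rem=11, I/O yield, promote→Q0. Q0=[P2,P3,P4,P1] Q1=[] Q2=[]
t=1-4: P2@Q0 runs 3, rem=8, I/O yield, promote→Q0. Q0=[P3,P4,P1,P2] Q1=[] Q2=[]
t=4-6: P3@Q0 runs 2, rem=9, I/O yield, promote→Q0. Q0=[P4,P1,P2,P3] Q1=[] Q2=[]
t=6-9: P4@Q0 runs 3, rem=8, quantum used, demote→Q1. Q0=[P1,P2,P3] Q1=[P4] Q2=[]
t=9-10: P1@Q0 runs 1, rem=10, I/O yield, promote→Q0. Q0=[P2,P3,P1] Q1=[P4] Q2=[]
t=10-13: P2@Q0 runs 3, rem=5, I/O yield, promote→Q0. Q0=[P3,P1,P2] Q1=[P4] Q2=[]
t=13-15: P3@Q0 runs 2, rem=7, I/O yield, promote→Q0. Q0=[P1,P2,P3] Q1=[P4] Q2=[]
t=15-16: P1@Q0 runs 1, rem=9, I/O yield, promote→Q0. Q0=[P2,P3,P1] Q1=[P4] Q2=[]
t=16-19: P2@Q0 runs 3, rem=2, I/O yield, promote→Q0. Q0=[P3,P1,P2] Q1=[P4] Q2=[]
t=19-21: P3@Q0 runs 2, rem=5, I/O yield, promote→Q0. Q0=[P1,P2,P3] Q1=[P4] Q2=[]
t=21-22: P1@Q0 runs 1, rem=8, I/O yield, promote→Q0. Q0=[P2,P3,P1] Q1=[P4] Q2=[]
t=22-24: P2@Q0 runs 2, rem=0, completes. Q0=[P3,P1] Q1=[P4] Q2=[]
t=24-26: P3@Q0 runs 2, rem=3, I/O yield, promote→Q0. Q0=[P1,P3] Q1=[P4] Q2=[]
t=26-27: P1@Q0 runs 1, rem=7, I/O yield, promote→Q0. Q0=[P3,P1] Q1=[P4] Q2=[]
t=27-29: P3@Q0 runs 2, rem=1, I/O yield, promote→Q0. Q0=[P1,P3] Q1=[P4] Q2=[]
t=29-30: P1@Q0 runs 1, rem=6, I/O yield, promote→Q0. Q0=[P3,P1] Q1=[P4] Q2=[]
t=30-31: P3@Q0 runs 1, rem=0, completes. Q0=[P1] Q1=[P4] Q2=[]
t=31-32: P1@Q0 runs 1, rem=5, I/O yield, promote→Q0. Q0=[P1] Q1=[P4] Q2=[]
t=32-33: P1@Q0 runs 1, rem=4, I/O yield, promote→Q0. Q0=[P1] Q1=[P4] Q2=[]
t=33-34: P1@Q0 runs 1, rem=3, I/O yield, promote→Q0. Q0=[P1] Q1=[P4] Q2=[]
t=34-35: P1@Q0 runs 1, rem=2, I/O yield, promote→Q0. Q0=[P1] Q1=[P4] Q2=[]
t=35-36: P1@Q0 runs 1, rem=1, I/O yield, promote→Q0. Q0=[P1] Q1=[P4] Q2=[]
t=36-37: P1@Q0 runs 1, rem=0, completes. Q0=[] Q1=[P4] Q2=[]
t=37-42: P4@Q1 runs 5, rem=3, quantum used, demote→Q2. Q0=[] Q1=[] Q2=[P4]
t=42-45: P4@Q2 runs 3, rem=0, completes. Q0=[] Q1=[] Q2=[]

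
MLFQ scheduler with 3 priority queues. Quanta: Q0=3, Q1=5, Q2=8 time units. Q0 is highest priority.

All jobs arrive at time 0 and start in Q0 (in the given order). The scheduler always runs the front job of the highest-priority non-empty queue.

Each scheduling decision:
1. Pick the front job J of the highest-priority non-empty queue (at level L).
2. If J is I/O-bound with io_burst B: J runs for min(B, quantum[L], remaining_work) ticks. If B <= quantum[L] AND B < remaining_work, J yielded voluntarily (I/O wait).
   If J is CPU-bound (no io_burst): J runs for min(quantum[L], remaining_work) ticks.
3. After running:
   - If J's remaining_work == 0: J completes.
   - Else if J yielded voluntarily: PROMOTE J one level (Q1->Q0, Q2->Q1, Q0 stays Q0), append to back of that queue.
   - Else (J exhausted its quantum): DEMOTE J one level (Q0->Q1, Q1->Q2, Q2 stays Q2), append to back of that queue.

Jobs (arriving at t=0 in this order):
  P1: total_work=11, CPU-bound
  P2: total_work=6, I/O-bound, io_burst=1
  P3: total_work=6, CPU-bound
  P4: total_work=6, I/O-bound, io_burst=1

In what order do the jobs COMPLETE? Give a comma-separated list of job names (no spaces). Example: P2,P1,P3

t=0-3: P1@Q0 runs 3, rem=8, quantum used, demote→Q1. Q0=[P2,P3,P4] Q1=[P1] Q2=[]
t=3-4: P2@Q0 runs 1, rem=5, I/O yield, promote→Q0. Q0=[P3,P4,P2] Q1=[P1] Q2=[]
t=4-7: P3@Q0 runs 3, rem=3, quantum used, demote→Q1. Q0=[P4,P2] Q1=[P1,P3] Q2=[]
t=7-8: P4@Q0 runs 1, rem=5, I/O yield, promote→Q0. Q0=[P2,P4] Q1=[P1,P3] Q2=[]
t=8-9: P2@Q0 runs 1, rem=4, I/O yield, promote→Q0. Q0=[P4,P2] Q1=[P1,P3] Q2=[]
t=9-10: P4@Q0 runs 1, rem=4, I/O yield, promote→Q0. Q0=[P2,P4] Q1=[P1,P3] Q2=[]
t=10-11: P2@Q0 runs 1, rem=3, I/O yield, promote→Q0. Q0=[P4,P2] Q1=[P1,P3] Q2=[]
t=11-12: P4@Q0 runs 1, rem=3, I/O yield, promote→Q0. Q0=[P2,P4] Q1=[P1,P3] Q2=[]
t=12-13: P2@Q0 runs 1, rem=2, I/O yield, promote→Q0. Q0=[P4,P2] Q1=[P1,P3] Q2=[]
t=13-14: P4@Q0 runs 1, rem=2, I/O yield, promote→Q0. Q0=[P2,P4] Q1=[P1,P3] Q2=[]
t=14-15: P2@Q0 runs 1, rem=1, I/O yield, promote→Q0. Q0=[P4,P2] Q1=[P1,P3] Q2=[]
t=15-16: P4@Q0 runs 1, rem=1, I/O yield, promote→Q0. Q0=[P2,P4] Q1=[P1,P3] Q2=[]
t=16-17: P2@Q0 runs 1, rem=0, completes. Q0=[P4] Q1=[P1,P3] Q2=[]
t=17-18: P4@Q0 runs 1, rem=0, completes. Q0=[] Q1=[P1,P3] Q2=[]
t=18-23: P1@Q1 runs 5, rem=3, quantum used, demote→Q2. Q0=[] Q1=[P3] Q2=[P1]
t=23-26: P3@Q1 runs 3, rem=0, completes. Q0=[] Q1=[] Q2=[P1]
t=26-29: P1@Q2 runs 3, rem=0, completes. Q0=[] Q1=[] Q2=[]

Answer: P2,P4,P3,P1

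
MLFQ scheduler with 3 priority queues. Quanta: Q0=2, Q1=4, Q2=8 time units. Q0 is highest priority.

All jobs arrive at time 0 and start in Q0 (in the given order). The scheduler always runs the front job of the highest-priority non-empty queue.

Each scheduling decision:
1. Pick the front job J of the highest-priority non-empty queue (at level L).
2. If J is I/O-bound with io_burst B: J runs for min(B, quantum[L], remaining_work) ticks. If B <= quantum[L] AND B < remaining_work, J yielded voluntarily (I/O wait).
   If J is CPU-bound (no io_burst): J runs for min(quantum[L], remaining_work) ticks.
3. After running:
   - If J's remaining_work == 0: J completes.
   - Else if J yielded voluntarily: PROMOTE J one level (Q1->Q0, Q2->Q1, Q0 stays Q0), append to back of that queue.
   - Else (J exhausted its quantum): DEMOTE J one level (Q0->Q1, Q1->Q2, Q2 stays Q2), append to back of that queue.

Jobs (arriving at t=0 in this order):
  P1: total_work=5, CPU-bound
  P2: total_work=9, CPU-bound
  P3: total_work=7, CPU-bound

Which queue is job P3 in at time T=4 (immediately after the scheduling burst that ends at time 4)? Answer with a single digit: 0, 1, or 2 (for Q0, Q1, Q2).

t=0-2: P1@Q0 runs 2, rem=3, quantum used, demote→Q1. Q0=[P2,P3] Q1=[P1] Q2=[]
t=2-4: P2@Q0 runs 2, rem=7, quantum used, demote→Q1. Q0=[P3] Q1=[P1,P2] Q2=[]
t=4-6: P3@Q0 runs 2, rem=5, quantum used, demote→Q1. Q0=[] Q1=[P1,P2,P3] Q2=[]
t=6-9: P1@Q1 runs 3, rem=0, completes. Q0=[] Q1=[P2,P3] Q2=[]
t=9-13: P2@Q1 runs 4, rem=3, quantum used, demote→Q2. Q0=[] Q1=[P3] Q2=[P2]
t=13-17: P3@Q1 runs 4, rem=1, quantum used, demote→Q2. Q0=[] Q1=[] Q2=[P2,P3]
t=17-20: P2@Q2 runs 3, rem=0, completes. Q0=[] Q1=[] Q2=[P3]
t=20-21: P3@Q2 runs 1, rem=0, completes. Q0=[] Q1=[] Q2=[]

Answer: 0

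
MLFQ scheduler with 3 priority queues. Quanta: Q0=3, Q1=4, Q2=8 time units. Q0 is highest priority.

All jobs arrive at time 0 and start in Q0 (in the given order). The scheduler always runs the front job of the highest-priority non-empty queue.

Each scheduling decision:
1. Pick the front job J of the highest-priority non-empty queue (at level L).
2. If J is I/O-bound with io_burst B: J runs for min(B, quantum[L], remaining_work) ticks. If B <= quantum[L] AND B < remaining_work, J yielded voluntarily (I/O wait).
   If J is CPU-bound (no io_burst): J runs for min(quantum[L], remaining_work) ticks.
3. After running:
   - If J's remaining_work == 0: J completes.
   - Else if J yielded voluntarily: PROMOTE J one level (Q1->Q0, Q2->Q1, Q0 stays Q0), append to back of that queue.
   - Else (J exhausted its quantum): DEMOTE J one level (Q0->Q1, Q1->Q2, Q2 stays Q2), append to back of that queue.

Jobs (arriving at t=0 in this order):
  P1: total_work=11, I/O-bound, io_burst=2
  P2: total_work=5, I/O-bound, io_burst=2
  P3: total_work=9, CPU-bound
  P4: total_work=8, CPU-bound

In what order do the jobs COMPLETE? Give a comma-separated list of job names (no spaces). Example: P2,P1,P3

t=0-2: P1@Q0 runs 2, rem=9, I/O yield, promote→Q0. Q0=[P2,P3,P4,P1] Q1=[] Q2=[]
t=2-4: P2@Q0 runs 2, rem=3, I/O yield, promote→Q0. Q0=[P3,P4,P1,P2] Q1=[] Q2=[]
t=4-7: P3@Q0 runs 3, rem=6, quantum used, demote→Q1. Q0=[P4,P1,P2] Q1=[P3] Q2=[]
t=7-10: P4@Q0 runs 3, rem=5, quantum used, demote→Q1. Q0=[P1,P2] Q1=[P3,P4] Q2=[]
t=10-12: P1@Q0 runs 2, rem=7, I/O yield, promote→Q0. Q0=[P2,P1] Q1=[P3,P4] Q2=[]
t=12-14: P2@Q0 runs 2, rem=1, I/O yield, promote→Q0. Q0=[P1,P2] Q1=[P3,P4] Q2=[]
t=14-16: P1@Q0 runs 2, rem=5, I/O yield, promote→Q0. Q0=[P2,P1] Q1=[P3,P4] Q2=[]
t=16-17: P2@Q0 runs 1, rem=0, completes. Q0=[P1] Q1=[P3,P4] Q2=[]
t=17-19: P1@Q0 runs 2, rem=3, I/O yield, promote→Q0. Q0=[P1] Q1=[P3,P4] Q2=[]
t=19-21: P1@Q0 runs 2, rem=1, I/O yield, promote→Q0. Q0=[P1] Q1=[P3,P4] Q2=[]
t=21-22: P1@Q0 runs 1, rem=0, completes. Q0=[] Q1=[P3,P4] Q2=[]
t=22-26: P3@Q1 runs 4, rem=2, quantum used, demote→Q2. Q0=[] Q1=[P4] Q2=[P3]
t=26-30: P4@Q1 runs 4, rem=1, quantum used, demote→Q2. Q0=[] Q1=[] Q2=[P3,P4]
t=30-32: P3@Q2 runs 2, rem=0, completes. Q0=[] Q1=[] Q2=[P4]
t=32-33: P4@Q2 runs 1, rem=0, completes. Q0=[] Q1=[] Q2=[]

Answer: P2,P1,P3,P4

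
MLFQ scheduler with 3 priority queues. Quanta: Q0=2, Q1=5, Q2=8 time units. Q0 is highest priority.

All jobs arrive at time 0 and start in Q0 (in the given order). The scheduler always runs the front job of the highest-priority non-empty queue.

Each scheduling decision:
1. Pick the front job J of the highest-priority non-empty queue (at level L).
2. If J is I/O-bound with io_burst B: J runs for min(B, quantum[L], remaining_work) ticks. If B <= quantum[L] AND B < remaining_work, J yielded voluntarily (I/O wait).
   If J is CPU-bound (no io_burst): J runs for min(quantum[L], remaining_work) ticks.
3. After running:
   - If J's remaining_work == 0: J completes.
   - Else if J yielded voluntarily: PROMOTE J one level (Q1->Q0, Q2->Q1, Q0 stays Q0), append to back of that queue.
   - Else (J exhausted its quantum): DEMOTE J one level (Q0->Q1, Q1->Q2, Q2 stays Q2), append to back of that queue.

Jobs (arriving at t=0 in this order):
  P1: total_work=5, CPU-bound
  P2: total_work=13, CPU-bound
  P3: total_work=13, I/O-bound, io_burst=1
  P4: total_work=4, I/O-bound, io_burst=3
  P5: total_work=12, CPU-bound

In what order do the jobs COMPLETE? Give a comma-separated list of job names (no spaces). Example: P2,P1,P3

Answer: P3,P1,P4,P2,P5

Derivation:
t=0-2: P1@Q0 runs 2, rem=3, quantum used, demote→Q1. Q0=[P2,P3,P4,P5] Q1=[P1] Q2=[]
t=2-4: P2@Q0 runs 2, rem=11, quantum used, demote→Q1. Q0=[P3,P4,P5] Q1=[P1,P2] Q2=[]
t=4-5: P3@Q0 runs 1, rem=12, I/O yield, promote→Q0. Q0=[P4,P5,P3] Q1=[P1,P2] Q2=[]
t=5-7: P4@Q0 runs 2, rem=2, quantum used, demote→Q1. Q0=[P5,P3] Q1=[P1,P2,P4] Q2=[]
t=7-9: P5@Q0 runs 2, rem=10, quantum used, demote→Q1. Q0=[P3] Q1=[P1,P2,P4,P5] Q2=[]
t=9-10: P3@Q0 runs 1, rem=11, I/O yield, promote→Q0. Q0=[P3] Q1=[P1,P2,P4,P5] Q2=[]
t=10-11: P3@Q0 runs 1, rem=10, I/O yield, promote→Q0. Q0=[P3] Q1=[P1,P2,P4,P5] Q2=[]
t=11-12: P3@Q0 runs 1, rem=9, I/O yield, promote→Q0. Q0=[P3] Q1=[P1,P2,P4,P5] Q2=[]
t=12-13: P3@Q0 runs 1, rem=8, I/O yield, promote→Q0. Q0=[P3] Q1=[P1,P2,P4,P5] Q2=[]
t=13-14: P3@Q0 runs 1, rem=7, I/O yield, promote→Q0. Q0=[P3] Q1=[P1,P2,P4,P5] Q2=[]
t=14-15: P3@Q0 runs 1, rem=6, I/O yield, promote→Q0. Q0=[P3] Q1=[P1,P2,P4,P5] Q2=[]
t=15-16: P3@Q0 runs 1, rem=5, I/O yield, promote→Q0. Q0=[P3] Q1=[P1,P2,P4,P5] Q2=[]
t=16-17: P3@Q0 runs 1, rem=4, I/O yield, promote→Q0. Q0=[P3] Q1=[P1,P2,P4,P5] Q2=[]
t=17-18: P3@Q0 runs 1, rem=3, I/O yield, promote→Q0. Q0=[P3] Q1=[P1,P2,P4,P5] Q2=[]
t=18-19: P3@Q0 runs 1, rem=2, I/O yield, promote→Q0. Q0=[P3] Q1=[P1,P2,P4,P5] Q2=[]
t=19-20: P3@Q0 runs 1, rem=1, I/O yield, promote→Q0. Q0=[P3] Q1=[P1,P2,P4,P5] Q2=[]
t=20-21: P3@Q0 runs 1, rem=0, completes. Q0=[] Q1=[P1,P2,P4,P5] Q2=[]
t=21-24: P1@Q1 runs 3, rem=0, completes. Q0=[] Q1=[P2,P4,P5] Q2=[]
t=24-29: P2@Q1 runs 5, rem=6, quantum used, demote→Q2. Q0=[] Q1=[P4,P5] Q2=[P2]
t=29-31: P4@Q1 runs 2, rem=0, completes. Q0=[] Q1=[P5] Q2=[P2]
t=31-36: P5@Q1 runs 5, rem=5, quantum used, demote→Q2. Q0=[] Q1=[] Q2=[P2,P5]
t=36-42: P2@Q2 runs 6, rem=0, completes. Q0=[] Q1=[] Q2=[P5]
t=42-47: P5@Q2 runs 5, rem=0, completes. Q0=[] Q1=[] Q2=[]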